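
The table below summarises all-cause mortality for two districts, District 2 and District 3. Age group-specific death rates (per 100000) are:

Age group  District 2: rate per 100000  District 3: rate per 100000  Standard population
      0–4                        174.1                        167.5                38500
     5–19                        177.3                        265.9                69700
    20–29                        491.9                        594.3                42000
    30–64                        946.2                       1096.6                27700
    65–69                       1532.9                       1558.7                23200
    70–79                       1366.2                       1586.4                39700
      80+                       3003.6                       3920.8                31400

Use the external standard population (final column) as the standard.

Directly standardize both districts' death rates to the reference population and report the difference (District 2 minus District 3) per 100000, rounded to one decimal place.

Standard total = 272200; weights = 0.1414, 0.2561, 0.1543, 0.1018, 0.0852, 0.1458, 0.1154.
District 2: 0.1414×174.1 + 0.2561×177.3 + 0.1543×491.9 + 0.1018×946.2 + 0.0852×1532.9 + 0.1458×1366.2 + 0.1154×3003.6 = 918.6064 per 100000.
District 3: 0.1414×167.5 + 0.2561×265.9 + 0.1543×594.3 + 0.1018×1096.6 + 0.0852×1558.7 + 0.1458×1586.4 + 0.1154×3920.8 = 1111.5850 per 100000.
Difference = 918.6064 − 1111.5850 = -192.9786.

-193.0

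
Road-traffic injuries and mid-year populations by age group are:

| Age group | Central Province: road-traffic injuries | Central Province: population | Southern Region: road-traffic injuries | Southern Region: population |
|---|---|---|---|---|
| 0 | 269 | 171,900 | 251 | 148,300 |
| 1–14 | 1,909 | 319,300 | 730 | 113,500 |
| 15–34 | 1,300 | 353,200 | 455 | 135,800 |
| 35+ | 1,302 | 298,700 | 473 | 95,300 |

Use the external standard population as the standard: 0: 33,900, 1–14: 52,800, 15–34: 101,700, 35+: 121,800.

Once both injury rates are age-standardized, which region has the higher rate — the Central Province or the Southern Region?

Southern Region

Age-specific rates per 100,000 for the Central Province: 156.49, 597.87, 368.06, 435.89.
For the Southern Region: 169.25, 643.17, 335.05, 496.33.
Standard total = 310,200; weights = 0.1093, 0.1702, 0.3279, 0.3926.
The Central Province: 0.1093×156.49 + 0.1702×597.87 + 0.3279×368.06 + 0.3926×435.89 = 410.6891 per 100,000.
The Southern Region: 0.1093×169.25 + 0.1702×643.17 + 0.3279×335.05 + 0.3926×496.33 = 432.7031 per 100,000.
The crude rates (418.16 vs 387.30) would put the Central Province higher, but that reflects its age composition; once standardized to a common age structure, the Southern Region has the higher underlying rate.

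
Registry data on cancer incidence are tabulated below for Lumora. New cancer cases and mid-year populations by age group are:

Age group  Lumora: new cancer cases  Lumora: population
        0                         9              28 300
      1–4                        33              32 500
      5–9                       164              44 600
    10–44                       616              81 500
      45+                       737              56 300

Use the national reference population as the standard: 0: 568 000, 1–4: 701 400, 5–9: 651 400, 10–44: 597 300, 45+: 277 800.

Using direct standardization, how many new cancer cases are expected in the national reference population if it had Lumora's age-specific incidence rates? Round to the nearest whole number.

Age-specific rates per 100 000 for Lumora: 31.80, 101.54, 367.71, 755.83, 1309.06.
Expected new cancer cases = Σ (standard pop × age-specific rate ÷ 100 000)
= 568 000×31.80/100 000 + 701 400×101.54/100 000 + 651 400×367.71/100 000 + 597 300×755.83/100 000 + 277 800×1309.06/100 000
= 180.64 + 712.19 + 2395.28 + 4514.56 + 3636.56 = 11439.24.

11439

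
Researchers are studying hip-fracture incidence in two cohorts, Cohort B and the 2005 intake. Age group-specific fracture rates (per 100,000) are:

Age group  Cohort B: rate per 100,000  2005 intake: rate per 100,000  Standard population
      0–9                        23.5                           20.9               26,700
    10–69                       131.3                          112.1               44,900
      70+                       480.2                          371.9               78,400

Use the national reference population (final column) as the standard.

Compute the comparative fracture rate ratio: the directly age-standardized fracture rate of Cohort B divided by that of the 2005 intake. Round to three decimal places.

1.271

Standard total = 150,000; weights = 0.1780, 0.2993, 0.5227.
Cohort B: 0.1780×23.5 + 0.2993×131.3 + 0.5227×480.2 = 294.4700 per 100,000.
The 2005 intake: 0.1780×20.9 + 0.2993×112.1 + 0.5227×371.9 = 231.6552 per 100,000.
Ratio = 294.4700 ÷ 231.6552 = 1.27116.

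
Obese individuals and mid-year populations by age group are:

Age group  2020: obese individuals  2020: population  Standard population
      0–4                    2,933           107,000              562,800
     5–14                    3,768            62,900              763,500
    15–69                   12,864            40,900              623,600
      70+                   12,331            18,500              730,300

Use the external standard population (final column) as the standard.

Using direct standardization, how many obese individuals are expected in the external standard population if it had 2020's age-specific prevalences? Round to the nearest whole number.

744075

Age-specific rates per 1,000 for 2020: 27.411, 59.905, 314.523, 666.541.
Expected obese individuals = Σ (standard pop × age-specific rate ÷ 1,000)
= 562,800×27.411/1,000 + 763,500×59.905/1,000 + 623,600×314.523/1,000 + 730,300×666.541/1,000
= 15427.03 + 45737.17 + 196136.68 + 486774.56 = 744075.44.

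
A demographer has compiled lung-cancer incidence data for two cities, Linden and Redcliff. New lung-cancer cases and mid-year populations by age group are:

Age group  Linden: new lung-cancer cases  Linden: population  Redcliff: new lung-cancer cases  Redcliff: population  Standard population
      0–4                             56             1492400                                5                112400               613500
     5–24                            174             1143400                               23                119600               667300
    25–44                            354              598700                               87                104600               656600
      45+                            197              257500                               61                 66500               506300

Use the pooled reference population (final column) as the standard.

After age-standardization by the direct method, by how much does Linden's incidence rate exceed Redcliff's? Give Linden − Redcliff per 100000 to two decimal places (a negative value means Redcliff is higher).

-10.89

Age-specific rates per 100000 for Linden: 3.75, 15.22, 59.13, 76.50.
For Redcliff: 4.45, 19.23, 83.17, 91.73.
Standard total = 2443700; weights = 0.2511, 0.2731, 0.2687, 0.2072.
Linden: 0.2511×3.75 + 0.2731×15.22 + 0.2687×59.13 + 0.2072×76.50 = 36.8355 per 100000.
Redcliff: 0.2511×4.45 + 0.2731×19.23 + 0.2687×83.17 + 0.2072×91.73 = 47.7212 per 100000.
Difference = 36.8355 − 47.7212 = -10.8858.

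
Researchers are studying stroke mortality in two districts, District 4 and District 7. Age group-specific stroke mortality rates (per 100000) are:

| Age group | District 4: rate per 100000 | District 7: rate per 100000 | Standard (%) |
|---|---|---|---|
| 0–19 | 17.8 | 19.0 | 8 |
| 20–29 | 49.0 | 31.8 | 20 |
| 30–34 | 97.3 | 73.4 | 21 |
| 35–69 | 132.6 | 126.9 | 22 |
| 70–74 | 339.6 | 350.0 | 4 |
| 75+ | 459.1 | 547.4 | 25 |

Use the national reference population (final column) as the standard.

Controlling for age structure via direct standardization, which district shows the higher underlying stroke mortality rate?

Standard weights: 0.08, 0.20, 0.21, 0.22, 0.04, 0.25.
District 4: 0.0800×17.8 + 0.2000×49.0 + 0.2100×97.3 + 0.2200×132.6 + 0.0400×339.6 + 0.2500×459.1 = 189.1880 per 100000.
District 7: 0.0800×19.0 + 0.2000×31.8 + 0.2100×73.4 + 0.2200×126.9 + 0.0400×350.0 + 0.2500×547.4 = 202.0620 per 100000.

District 7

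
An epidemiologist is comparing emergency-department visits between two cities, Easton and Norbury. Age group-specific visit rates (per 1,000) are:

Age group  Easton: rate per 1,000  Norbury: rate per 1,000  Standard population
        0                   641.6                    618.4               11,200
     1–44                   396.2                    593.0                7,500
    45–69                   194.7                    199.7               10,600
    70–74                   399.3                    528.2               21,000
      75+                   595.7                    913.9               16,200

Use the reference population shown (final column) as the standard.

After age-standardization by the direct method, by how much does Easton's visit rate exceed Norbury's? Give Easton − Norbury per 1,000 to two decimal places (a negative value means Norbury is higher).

-137.31

Standard total = 66,500; weights = 0.1684, 0.1128, 0.1594, 0.3158, 0.2436.
Easton: 0.1684×641.6 + 0.1128×396.2 + 0.1594×194.7 + 0.3158×399.3 + 0.2436×595.7 = 454.9907 per 1,000.
Norbury: 0.1684×618.4 + 0.1128×593.0 + 0.1594×199.7 + 0.3158×528.2 + 0.2436×913.9 = 592.2974 per 1,000.
Difference = 454.9907 − 592.2974 = -137.3068.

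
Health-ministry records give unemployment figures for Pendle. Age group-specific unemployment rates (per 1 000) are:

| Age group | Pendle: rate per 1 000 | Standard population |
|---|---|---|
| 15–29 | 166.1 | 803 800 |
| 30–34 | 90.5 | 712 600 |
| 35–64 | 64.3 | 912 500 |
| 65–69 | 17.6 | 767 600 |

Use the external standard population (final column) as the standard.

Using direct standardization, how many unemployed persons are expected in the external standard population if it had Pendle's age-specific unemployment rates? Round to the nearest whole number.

Expected unemployed persons = Σ (standard pop × age-specific rate ÷ 1 000)
= 803 800×166.1/1 000 + 712 600×90.5/1 000 + 912 500×64.3/1 000 + 767 600×17.6/1 000
= 133511.18 + 64490.30 + 58673.75 + 13509.76 = 270184.99.

270185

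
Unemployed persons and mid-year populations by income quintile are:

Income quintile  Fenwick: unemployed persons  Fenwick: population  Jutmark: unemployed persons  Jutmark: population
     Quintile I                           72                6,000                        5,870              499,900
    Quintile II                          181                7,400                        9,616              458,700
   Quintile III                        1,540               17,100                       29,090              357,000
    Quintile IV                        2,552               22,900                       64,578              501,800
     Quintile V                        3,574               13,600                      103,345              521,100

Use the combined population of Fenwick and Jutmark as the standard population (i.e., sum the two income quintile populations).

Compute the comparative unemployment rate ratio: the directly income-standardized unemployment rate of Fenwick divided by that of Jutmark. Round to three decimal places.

Income-specific rates per 1,000 for Fenwick: 12.000, 24.459, 90.058, 111.441, 262.794.
For Jutmark: 11.742, 20.964, 81.485, 128.693, 198.321.
Combined standard total = 2,405,500; weights = 0.2103, 0.1938, 0.1555, 0.2181, 0.2223.
Fenwick: 0.2103×12.000 + 0.1938×24.459 + 0.1555×90.058 + 0.2181×111.441 + 0.2223×262.794 = 103.9914 per 1,000.
Jutmark: 0.2103×11.742 + 0.1938×20.964 + 0.1555×81.485 + 0.2181×128.693 + 0.2223×198.321 = 91.3582 per 1,000.
Ratio = 103.9914 ÷ 91.3582 = 1.13828.

1.138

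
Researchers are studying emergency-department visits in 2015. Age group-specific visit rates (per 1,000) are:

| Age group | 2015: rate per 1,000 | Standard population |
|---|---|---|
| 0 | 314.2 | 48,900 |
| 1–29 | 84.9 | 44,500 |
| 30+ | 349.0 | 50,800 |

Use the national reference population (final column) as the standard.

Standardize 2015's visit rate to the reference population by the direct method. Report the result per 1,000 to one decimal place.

255.7

Standard total = 144,200; weights = 0.3391, 0.3086, 0.3523.
Standardized rate: 0.3391×314.2 + 0.3086×84.9 + 0.3523×349.0 = 255.6979 per 1,000.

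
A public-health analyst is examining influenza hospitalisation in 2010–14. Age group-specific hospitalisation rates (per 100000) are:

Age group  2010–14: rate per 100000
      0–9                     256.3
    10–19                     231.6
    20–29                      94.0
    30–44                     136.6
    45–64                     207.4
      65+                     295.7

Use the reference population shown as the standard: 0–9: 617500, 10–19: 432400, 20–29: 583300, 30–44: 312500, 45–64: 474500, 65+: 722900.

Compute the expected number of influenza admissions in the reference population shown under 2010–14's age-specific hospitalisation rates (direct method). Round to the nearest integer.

6681

Expected influenza admissions = Σ (standard pop × age-specific rate ÷ 100000)
= 617500×256.3/100000 + 432400×231.6/100000 + 583300×94.0/100000 + 312500×136.6/100000 + 474500×207.4/100000 + 722900×295.7/100000
= 1582.65 + 1001.44 + 548.30 + 426.88 + 984.11 + 2137.62 = 6681.00.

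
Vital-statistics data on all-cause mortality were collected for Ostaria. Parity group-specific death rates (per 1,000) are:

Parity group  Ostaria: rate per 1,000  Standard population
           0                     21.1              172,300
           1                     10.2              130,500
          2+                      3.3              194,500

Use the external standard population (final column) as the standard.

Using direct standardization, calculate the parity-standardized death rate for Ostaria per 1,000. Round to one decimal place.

11.3

Standard total = 497,300; weights = 0.3465, 0.2624, 0.3911.
Standardized rate: 0.3465×21.1 + 0.2624×10.2 + 0.3911×3.3 = 11.2779 per 1,000.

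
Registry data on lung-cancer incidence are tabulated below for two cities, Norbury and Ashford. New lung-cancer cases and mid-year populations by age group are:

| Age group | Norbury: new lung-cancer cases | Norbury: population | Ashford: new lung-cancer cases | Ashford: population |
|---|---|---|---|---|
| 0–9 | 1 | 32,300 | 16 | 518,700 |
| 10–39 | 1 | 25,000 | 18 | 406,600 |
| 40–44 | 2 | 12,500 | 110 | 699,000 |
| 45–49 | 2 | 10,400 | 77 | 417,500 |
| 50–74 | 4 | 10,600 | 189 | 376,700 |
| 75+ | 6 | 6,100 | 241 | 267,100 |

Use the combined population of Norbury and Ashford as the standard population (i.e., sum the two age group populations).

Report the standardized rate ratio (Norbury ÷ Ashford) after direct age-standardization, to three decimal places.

Age-specific rates per 100,000 for Norbury: 3.10, 4.00, 16.00, 19.23, 37.74, 98.36.
For Ashford: 3.08, 4.43, 15.74, 18.44, 50.17, 90.23.
Combined standard total = 2,782,500; weights = 0.1980, 0.1551, 0.2557, 0.1538, 0.1392, 0.0982.
Norbury: 0.1980×3.10 + 0.1551×4.00 + 0.2557×16.00 + 0.1538×19.23 + 0.1392×37.74 + 0.0982×98.36 = 23.1922 per 100,000.
Ashford: 0.1980×3.08 + 0.1551×4.43 + 0.2557×15.74 + 0.1538×18.44 + 0.1392×50.17 + 0.0982×90.23 = 24.0004 per 100,000.
Ratio = 23.1922 ÷ 24.0004 = 0.96633.

0.966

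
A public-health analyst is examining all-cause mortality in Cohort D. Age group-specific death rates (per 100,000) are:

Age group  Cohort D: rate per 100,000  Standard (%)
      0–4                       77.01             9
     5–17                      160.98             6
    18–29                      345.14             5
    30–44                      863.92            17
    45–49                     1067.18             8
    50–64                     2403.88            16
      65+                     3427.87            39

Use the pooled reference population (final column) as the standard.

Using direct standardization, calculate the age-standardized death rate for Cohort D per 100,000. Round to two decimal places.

Standard weights: 0.09, 0.06, 0.05, 0.17, 0.08, 0.16, 0.39.
Standardized rate: 0.0900×77.01 + 0.0600×160.98 + 0.0500×345.14 + 0.1700×863.92 + 0.0800×1067.18 + 0.1600×2403.88 + 0.3900×3427.87 = 1987.5776 per 100,000.

1987.58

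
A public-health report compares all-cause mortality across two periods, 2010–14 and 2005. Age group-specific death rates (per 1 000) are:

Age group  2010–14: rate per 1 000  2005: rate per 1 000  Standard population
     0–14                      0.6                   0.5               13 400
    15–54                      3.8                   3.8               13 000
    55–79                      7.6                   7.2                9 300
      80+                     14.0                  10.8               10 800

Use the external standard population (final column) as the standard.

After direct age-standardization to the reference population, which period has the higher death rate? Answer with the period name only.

Standard total = 46 500; weights = 0.2882, 0.2796, 0.2000, 0.2323.
2010–14: 0.2882×0.6 + 0.2796×3.8 + 0.2000×7.6 + 0.2323×14.0 = 6.0069 per 1 000.
2005: 0.2882×0.5 + 0.2796×3.8 + 0.2000×7.2 + 0.2323×10.8 = 5.1548 per 1 000.

2010–14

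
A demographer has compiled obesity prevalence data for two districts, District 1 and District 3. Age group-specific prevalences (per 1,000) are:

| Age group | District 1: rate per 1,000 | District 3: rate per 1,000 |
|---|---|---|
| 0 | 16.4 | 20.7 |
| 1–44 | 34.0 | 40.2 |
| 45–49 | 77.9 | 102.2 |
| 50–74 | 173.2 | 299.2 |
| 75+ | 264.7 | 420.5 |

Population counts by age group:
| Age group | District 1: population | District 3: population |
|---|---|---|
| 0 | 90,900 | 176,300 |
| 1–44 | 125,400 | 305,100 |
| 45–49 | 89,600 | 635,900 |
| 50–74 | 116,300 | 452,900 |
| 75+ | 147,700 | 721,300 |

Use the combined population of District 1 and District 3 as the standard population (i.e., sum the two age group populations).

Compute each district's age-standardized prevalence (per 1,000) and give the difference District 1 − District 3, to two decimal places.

Combined standard total = 2,861,400; weights = 0.0934, 0.1505, 0.2535, 0.1989, 0.3037.
District 1: 0.0934×16.4 + 0.1505×34.0 + 0.2535×77.9 + 0.1989×173.2 + 0.3037×264.7 = 141.2404 per 1,000.
District 3: 0.0934×20.7 + 0.1505×40.2 + 0.2535×102.2 + 0.1989×299.2 + 0.3037×420.5 = 221.1164 per 1,000.
Difference = 141.2404 − 221.1164 = -79.8760.

-79.88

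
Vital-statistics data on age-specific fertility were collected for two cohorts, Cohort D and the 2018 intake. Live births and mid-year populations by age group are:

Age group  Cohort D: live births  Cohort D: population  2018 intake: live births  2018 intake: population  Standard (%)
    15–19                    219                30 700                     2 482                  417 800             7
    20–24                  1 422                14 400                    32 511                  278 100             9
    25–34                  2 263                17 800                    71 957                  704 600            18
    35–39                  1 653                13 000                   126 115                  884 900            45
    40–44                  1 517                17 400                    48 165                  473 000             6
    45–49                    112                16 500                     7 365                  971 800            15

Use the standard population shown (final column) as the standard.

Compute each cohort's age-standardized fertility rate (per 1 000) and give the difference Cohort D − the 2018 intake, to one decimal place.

-5.0

Age-specific rates per 1 000 for Cohort D: 7.134, 98.750, 127.135, 127.154, 87.184, 6.788.
For the 2018 intake: 5.941, 116.904, 102.125, 142.519, 101.829, 7.579.
Standard weights: 0.07, 0.09, 0.18, 0.45, 0.06, 0.15.
Cohort D: 0.0700×7.134 + 0.0900×98.750 + 0.1800×127.135 + 0.4500×127.154 + 0.0600×87.184 + 0.1500×6.788 = 95.7396 per 1 000.
The 2018 intake: 0.0700×5.941 + 0.0900×116.904 + 0.1800×102.125 + 0.4500×142.519 + 0.0600×101.829 + 0.1500×7.579 = 100.6997 per 1 000.
Difference = 95.7396 − 100.6997 = -4.9601.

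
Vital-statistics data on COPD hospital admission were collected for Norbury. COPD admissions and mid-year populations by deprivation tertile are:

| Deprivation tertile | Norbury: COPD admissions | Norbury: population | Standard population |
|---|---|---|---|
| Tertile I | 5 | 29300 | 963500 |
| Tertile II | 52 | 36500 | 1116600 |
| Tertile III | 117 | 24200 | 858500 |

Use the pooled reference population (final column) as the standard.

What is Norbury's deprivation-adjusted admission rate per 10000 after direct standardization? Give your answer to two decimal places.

Deprivation-specific rates per 10000 for Norbury: 1.71, 14.25, 48.35.
Standard total = 2938600; weights = 0.3279, 0.3800, 0.2921.
Standardized rate: 0.3279×1.71 + 0.3800×14.25 + 0.2921×48.35 = 20.0973 per 10000.

20.10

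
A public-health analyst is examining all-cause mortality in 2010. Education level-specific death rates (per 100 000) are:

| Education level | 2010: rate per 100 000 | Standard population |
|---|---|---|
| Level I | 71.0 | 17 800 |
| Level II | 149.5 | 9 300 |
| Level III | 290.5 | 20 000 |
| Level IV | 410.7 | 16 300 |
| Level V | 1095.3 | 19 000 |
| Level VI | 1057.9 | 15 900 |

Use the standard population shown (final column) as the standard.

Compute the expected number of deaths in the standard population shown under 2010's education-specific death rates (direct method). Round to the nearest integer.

528

Expected deaths = Σ (standard pop × education-specific rate ÷ 100 000)
= 17 800×71.0/100 000 + 9 300×149.5/100 000 + 20 000×290.5/100 000 + 16 300×410.7/100 000 + 19 000×1095.3/100 000 + 15 900×1057.9/100 000
= 12.64 + 13.90 + 58.10 + 66.94 + 208.11 + 168.21 = 527.90.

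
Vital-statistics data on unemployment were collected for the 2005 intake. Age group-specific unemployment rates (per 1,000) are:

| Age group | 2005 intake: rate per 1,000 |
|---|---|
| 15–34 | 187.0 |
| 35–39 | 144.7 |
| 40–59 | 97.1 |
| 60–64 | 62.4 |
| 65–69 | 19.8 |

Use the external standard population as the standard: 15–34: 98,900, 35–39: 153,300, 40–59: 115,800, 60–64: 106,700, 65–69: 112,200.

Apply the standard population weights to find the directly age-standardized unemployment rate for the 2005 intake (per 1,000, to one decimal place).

103.6

Standard total = 586,900; weights = 0.1685, 0.2612, 0.1973, 0.1818, 0.1912.
Standardized rate: 0.1685×187.0 + 0.2612×144.7 + 0.1973×97.1 + 0.1818×62.4 + 0.1912×19.8 = 103.5962 per 1,000.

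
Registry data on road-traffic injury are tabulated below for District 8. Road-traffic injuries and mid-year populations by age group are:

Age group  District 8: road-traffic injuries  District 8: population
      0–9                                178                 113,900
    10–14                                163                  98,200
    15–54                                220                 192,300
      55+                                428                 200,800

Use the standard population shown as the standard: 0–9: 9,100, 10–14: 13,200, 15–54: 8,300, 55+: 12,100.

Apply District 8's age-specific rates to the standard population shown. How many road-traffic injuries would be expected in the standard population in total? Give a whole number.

Age-specific rates per 100,000 for District 8: 156.28, 165.99, 114.40, 213.15.
Expected road-traffic injuries = Σ (standard pop × age-specific rate ÷ 100,000)
= 9,100×156.28/100,000 + 13,200×165.99/100,000 + 8,300×114.40/100,000 + 12,100×213.15/100,000
= 14.22 + 21.91 + 9.50 + 25.79 = 71.42.

71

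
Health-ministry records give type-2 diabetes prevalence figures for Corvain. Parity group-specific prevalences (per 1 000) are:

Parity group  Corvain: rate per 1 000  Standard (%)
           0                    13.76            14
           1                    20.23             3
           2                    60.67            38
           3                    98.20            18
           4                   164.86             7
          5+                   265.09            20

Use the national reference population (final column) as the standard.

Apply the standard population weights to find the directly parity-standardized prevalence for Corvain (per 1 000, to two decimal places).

107.82

Standard weights: 0.14, 0.03, 0.38, 0.18, 0.07, 0.20.
Standardized rate: 0.1400×13.76 + 0.0300×20.23 + 0.3800×60.67 + 0.1800×98.20 + 0.0700×164.86 + 0.2000×265.09 = 107.8221 per 1 000.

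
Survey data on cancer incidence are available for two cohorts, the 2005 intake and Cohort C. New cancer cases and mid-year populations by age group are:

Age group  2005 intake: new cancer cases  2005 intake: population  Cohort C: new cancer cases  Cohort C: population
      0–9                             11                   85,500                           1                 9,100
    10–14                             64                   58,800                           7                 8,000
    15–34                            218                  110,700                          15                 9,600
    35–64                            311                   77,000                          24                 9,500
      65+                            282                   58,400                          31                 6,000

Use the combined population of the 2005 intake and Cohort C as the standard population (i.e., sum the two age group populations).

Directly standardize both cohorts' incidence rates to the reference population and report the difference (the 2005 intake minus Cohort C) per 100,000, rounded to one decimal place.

40.2

Age-specific rates per 100,000 for the 2005 intake: 12.87, 108.84, 196.93, 403.90, 482.88.
For Cohort C: 10.99, 87.50, 156.25, 252.63, 516.67.
Combined standard total = 432,600; weights = 0.2187, 0.1544, 0.2781, 0.2000, 0.1489.
The 2005 intake: 0.2187×12.87 + 0.1544×108.84 + 0.2781×196.93 + 0.2000×403.90 + 0.1489×482.88 = 227.0287 per 100,000.
Cohort C: 0.2187×10.99 + 0.1544×87.50 + 0.2781×156.25 + 0.2000×252.63 + 0.1489×516.67 = 186.7947 per 100,000.
Difference = 227.0287 − 186.7947 = 40.2340.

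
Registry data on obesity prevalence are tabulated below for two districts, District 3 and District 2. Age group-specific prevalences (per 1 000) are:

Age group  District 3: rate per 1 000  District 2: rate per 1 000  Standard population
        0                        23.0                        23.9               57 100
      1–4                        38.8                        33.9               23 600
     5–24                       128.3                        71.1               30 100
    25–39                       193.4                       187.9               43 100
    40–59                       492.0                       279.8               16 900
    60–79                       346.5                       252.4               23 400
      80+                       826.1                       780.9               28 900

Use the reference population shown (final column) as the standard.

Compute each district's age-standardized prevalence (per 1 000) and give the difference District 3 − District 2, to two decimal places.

40.87

Standard total = 223 100; weights = 0.2559, 0.1058, 0.1349, 0.1932, 0.0758, 0.1049, 0.1295.
District 3: 0.2559×23.0 + 0.1058×38.8 + 0.1349×128.3 + 0.1932×193.4 + 0.0758×492.0 + 0.1049×346.5 + 0.1295×826.1 = 245.2870 per 1 000.
District 2: 0.2559×23.9 + 0.1058×33.9 + 0.1349×71.1 + 0.1932×187.9 + 0.0758×279.8 + 0.1049×252.4 + 0.1295×780.9 = 204.4201 per 1 000.
Difference = 245.2870 − 204.4201 = 40.8670.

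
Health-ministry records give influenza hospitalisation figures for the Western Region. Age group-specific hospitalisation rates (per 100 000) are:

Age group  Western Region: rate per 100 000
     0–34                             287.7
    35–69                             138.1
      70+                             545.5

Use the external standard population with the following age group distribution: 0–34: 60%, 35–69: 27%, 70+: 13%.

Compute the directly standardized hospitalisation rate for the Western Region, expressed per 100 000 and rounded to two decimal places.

280.82

Standard weights: 0.60, 0.27, 0.13.
Standardized rate: 0.6000×287.7 + 0.2700×138.1 + 0.1300×545.5 = 280.8220 per 100 000.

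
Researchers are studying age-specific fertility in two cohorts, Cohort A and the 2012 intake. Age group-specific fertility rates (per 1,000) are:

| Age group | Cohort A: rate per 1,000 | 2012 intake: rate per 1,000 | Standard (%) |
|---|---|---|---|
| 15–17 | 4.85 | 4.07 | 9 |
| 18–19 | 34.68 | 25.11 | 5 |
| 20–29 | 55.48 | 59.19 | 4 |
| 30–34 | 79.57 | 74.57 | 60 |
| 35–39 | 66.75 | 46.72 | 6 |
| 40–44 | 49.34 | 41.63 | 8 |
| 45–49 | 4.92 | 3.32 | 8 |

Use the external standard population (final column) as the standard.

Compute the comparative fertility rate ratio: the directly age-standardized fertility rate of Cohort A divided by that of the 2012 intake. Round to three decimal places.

1.097

Standard weights: 0.09, 0.05, 0.04, 0.60, 0.06, 0.08, 0.08.
Cohort A: 0.0900×4.85 + 0.0500×34.68 + 0.0400×55.48 + 0.6000×79.57 + 0.0600×66.75 + 0.0800×49.34 + 0.0800×4.92 = 60.4775 per 1,000.
The 2012 intake: 0.0900×4.07 + 0.0500×25.11 + 0.0400×59.19 + 0.6000×74.57 + 0.0600×46.72 + 0.0800×41.63 + 0.0800×3.32 = 55.1306 per 1,000.
Ratio = 60.4775 ÷ 55.1306 = 1.09699.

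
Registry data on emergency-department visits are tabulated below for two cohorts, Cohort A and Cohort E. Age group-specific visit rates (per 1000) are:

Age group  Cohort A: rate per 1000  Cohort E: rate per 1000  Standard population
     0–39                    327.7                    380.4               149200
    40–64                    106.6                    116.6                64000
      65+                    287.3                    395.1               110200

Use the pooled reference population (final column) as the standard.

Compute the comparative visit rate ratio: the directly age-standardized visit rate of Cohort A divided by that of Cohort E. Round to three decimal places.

Standard total = 323400; weights = 0.4613, 0.1979, 0.3408.
Cohort A: 0.4613×327.7 + 0.1979×106.6 + 0.3408×287.3 = 270.1784 per 1000.
Cohort E: 0.4613×380.4 + 0.1979×116.6 + 0.3408×395.1 = 333.2038 per 1000.
Ratio = 270.1784 ÷ 333.2038 = 0.81085.

0.811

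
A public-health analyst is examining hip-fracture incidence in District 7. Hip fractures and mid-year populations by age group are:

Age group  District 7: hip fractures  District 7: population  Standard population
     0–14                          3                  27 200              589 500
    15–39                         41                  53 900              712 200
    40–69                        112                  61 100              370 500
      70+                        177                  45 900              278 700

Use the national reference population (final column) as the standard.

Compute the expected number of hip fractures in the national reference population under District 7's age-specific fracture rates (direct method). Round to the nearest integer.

2361

Age-specific rates per 100 000 for District 7: 11.03, 76.07, 183.31, 385.62.
Expected hip fractures = Σ (standard pop × age-specific rate ÷ 100 000)
= 589 500×11.03/100 000 + 712 200×76.07/100 000 + 370 500×183.31/100 000 + 278 700×385.62/100 000
= 65.02 + 541.75 + 679.15 + 1074.73 = 2360.64.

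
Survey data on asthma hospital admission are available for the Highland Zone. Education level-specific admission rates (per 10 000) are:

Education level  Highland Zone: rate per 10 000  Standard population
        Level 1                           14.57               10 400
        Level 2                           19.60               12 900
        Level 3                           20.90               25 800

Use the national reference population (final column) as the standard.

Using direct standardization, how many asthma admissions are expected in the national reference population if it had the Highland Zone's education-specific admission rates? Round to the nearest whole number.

94

Expected asthma admissions = Σ (standard pop × education-specific rate ÷ 10 000)
= 10 400×14.57/10 000 + 12 900×19.60/10 000 + 25 800×20.90/10 000
= 15.15 + 25.28 + 53.92 = 94.36.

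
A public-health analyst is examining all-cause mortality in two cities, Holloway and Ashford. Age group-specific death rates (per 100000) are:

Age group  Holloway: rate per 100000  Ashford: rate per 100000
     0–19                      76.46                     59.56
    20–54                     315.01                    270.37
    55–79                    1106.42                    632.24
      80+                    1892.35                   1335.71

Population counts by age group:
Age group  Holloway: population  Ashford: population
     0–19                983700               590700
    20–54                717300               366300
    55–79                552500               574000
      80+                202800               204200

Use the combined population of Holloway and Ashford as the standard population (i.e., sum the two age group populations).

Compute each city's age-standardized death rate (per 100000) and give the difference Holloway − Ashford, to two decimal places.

199.38

Combined standard total = 4191500; weights = 0.3756, 0.2585, 0.2688, 0.0971.
Holloway: 0.3756×76.46 + 0.2585×315.01 + 0.2688×1106.42 + 0.0971×1892.35 = 591.2661 per 100000.
Ashford: 0.3756×59.56 + 0.2585×270.37 + 0.2688×632.24 + 0.0971×1335.71 = 391.8875 per 100000.
Difference = 591.2661 − 391.8875 = 199.3786.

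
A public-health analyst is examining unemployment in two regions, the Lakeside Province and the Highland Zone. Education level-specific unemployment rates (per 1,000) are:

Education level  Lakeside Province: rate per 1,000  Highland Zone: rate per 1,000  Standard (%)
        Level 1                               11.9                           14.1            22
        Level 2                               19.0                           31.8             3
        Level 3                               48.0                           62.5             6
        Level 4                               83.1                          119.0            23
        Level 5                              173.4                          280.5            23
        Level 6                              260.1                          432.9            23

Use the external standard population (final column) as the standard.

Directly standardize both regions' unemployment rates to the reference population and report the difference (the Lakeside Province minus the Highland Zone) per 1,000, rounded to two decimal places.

-74.37

Standard weights: 0.22, 0.03, 0.06, 0.23, 0.23, 0.23.
The Lakeside Province: 0.2200×11.9 + 0.0300×19.0 + 0.0600×48.0 + 0.2300×83.1 + 0.2300×173.4 + 0.2300×260.1 = 124.8860 per 1,000.
The Highland Zone: 0.2200×14.1 + 0.0300×31.8 + 0.0600×62.5 + 0.2300×119.0 + 0.2300×280.5 + 0.2300×432.9 = 199.2580 per 1,000.
Difference = 124.8860 − 199.2580 = -74.3720.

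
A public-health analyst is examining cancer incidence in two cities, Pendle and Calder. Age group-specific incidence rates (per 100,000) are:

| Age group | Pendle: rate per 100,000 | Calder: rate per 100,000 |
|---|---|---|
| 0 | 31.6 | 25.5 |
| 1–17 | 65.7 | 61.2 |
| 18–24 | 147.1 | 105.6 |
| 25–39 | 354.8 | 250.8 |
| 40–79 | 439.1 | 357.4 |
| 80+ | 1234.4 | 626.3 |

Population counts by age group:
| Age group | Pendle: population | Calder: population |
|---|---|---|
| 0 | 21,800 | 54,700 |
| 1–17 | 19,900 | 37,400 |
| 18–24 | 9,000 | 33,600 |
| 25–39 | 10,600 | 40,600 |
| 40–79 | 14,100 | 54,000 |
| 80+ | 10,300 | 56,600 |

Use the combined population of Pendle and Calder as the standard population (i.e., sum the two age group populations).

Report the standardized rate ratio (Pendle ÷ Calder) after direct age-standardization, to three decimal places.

Combined standard total = 362,600; weights = 0.2110, 0.1580, 0.1175, 0.1412, 0.1878, 0.1845.
Pendle: 0.2110×31.6 + 0.1580×65.7 + 0.1175×147.1 + 0.1412×354.8 + 0.1878×439.1 + 0.1845×1234.4 = 394.6451 per 100,000.
Calder: 0.2110×25.5 + 0.1580×61.2 + 0.1175×105.6 + 0.1412×250.8 + 0.1878×357.4 + 0.1845×626.3 = 245.5473 per 100,000.
Ratio = 394.6451 ÷ 245.5473 = 1.60721.

1.607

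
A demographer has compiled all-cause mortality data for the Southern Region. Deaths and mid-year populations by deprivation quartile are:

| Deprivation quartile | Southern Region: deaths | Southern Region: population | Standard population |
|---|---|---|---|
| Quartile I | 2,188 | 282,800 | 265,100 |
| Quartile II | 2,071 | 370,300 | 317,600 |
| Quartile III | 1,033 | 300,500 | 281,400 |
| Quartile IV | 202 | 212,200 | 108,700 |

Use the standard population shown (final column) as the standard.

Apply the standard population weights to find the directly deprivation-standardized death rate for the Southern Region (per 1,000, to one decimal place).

Deprivation-specific rates per 1,000 for the Southern Region: 7.737, 5.593, 3.438, 0.952.
Standard total = 972,800; weights = 0.2725, 0.3265, 0.2893, 0.1117.
Standardized rate: 0.2725×7.737 + 0.3265×5.593 + 0.2893×3.438 + 0.1117×0.952 = 5.0351 per 1,000.

5.0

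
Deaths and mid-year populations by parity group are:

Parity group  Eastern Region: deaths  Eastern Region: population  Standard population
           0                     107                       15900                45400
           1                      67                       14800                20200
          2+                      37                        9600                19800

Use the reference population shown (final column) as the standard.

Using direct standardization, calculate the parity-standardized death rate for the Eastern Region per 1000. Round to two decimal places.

5.54

Parity-specific rates per 1000 for the Eastern Region: 6.730, 4.527, 3.854.
Standard total = 85400; weights = 0.5316, 0.2365, 0.2319.
Standardized rate: 0.5316×6.730 + 0.2365×4.527 + 0.2319×3.854 = 5.5419 per 1000.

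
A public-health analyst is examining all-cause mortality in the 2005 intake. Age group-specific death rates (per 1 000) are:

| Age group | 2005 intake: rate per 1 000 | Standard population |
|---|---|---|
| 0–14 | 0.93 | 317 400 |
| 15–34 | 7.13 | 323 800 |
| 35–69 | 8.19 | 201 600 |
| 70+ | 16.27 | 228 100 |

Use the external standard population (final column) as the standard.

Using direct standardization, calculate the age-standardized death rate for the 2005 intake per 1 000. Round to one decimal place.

Standard total = 1 070 900; weights = 0.2964, 0.3024, 0.1883, 0.2130.
Standardized rate: 0.2964×0.93 + 0.3024×7.13 + 0.1883×8.19 + 0.2130×16.27 = 7.4388 per 1 000.

7.4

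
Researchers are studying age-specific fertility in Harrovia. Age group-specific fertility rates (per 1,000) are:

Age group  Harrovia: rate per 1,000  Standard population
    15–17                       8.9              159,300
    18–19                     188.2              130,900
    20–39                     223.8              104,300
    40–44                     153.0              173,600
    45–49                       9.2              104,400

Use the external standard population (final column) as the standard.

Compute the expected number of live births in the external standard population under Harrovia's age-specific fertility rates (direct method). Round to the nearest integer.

76917

Expected live births = Σ (standard pop × age-specific rate ÷ 1,000)
= 159,300×8.9/1,000 + 130,900×188.2/1,000 + 104,300×223.8/1,000 + 173,600×153.0/1,000 + 104,400×9.2/1,000
= 1417.77 + 24635.38 + 23342.34 + 26560.80 + 960.48 = 76916.77.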